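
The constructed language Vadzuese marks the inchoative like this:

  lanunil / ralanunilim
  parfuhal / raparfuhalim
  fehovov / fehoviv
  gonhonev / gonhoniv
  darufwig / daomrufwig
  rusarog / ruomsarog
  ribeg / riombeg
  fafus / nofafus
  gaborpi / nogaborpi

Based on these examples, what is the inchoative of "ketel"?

raketelim

lanunil and darufwig both have last vowel 'i' yet inflect differently (ralanunilim, daomrufwig), so the last vowel is not what conditions the rule; the final letter is.
"ketel" ends in -l. The stems ending in -l (lanunil → ralanunilim, parfuhal → raparfuhalim) add ra- … -im around the stem.
The other patterns: stems ending in -v change the last vowel to 'i'; stems ending in -g insert -om- after the first vowel; stems ending in -i or -s add the prefix no-.
So ketel → raketelim.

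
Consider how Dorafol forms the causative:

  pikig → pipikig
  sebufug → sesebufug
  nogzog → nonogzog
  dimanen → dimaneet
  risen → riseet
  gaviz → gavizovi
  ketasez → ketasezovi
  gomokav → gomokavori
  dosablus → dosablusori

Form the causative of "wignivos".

wignivosori

"wignivos" ends in -s. The one such stem in the data (dosablus → dosablusori) adds -ori, so the same rule applies.
So wignivos → wignivosori.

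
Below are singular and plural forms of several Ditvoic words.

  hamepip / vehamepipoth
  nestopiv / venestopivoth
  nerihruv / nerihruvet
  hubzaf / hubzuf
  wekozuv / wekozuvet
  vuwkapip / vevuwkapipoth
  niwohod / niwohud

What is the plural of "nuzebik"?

venuzebikoth

"nuzebik" has last vowel 'i'. The stems whose last vowel is 'i' (nestopiv → venestopivoth, hamepip → vehamepipoth, vuwkapip → vevuwkapipoth) add ve- … -oth around the stem.
So nuzebik → venuzebikoth.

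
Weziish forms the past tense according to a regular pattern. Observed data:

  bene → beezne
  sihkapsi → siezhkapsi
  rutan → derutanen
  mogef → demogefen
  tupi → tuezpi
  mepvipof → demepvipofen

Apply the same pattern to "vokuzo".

voezkuzo

mogef and bene both have last vowel 'e' yet inflect differently (demogefen, beezne), so the last vowel is not what conditions the rule; whether the stem ends in a vowel or a consonant is.
"vokuzo" ends in a vowel. The stems ending in a vowel (sihkapsi → siezhkapsi, tupi → tuezpi, bene → beezne) insert -ez- after the first vowel.
So vokuzo → voezkuzo.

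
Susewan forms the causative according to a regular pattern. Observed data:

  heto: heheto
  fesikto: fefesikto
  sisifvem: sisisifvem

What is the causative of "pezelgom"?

Every pair shown (heto → heheto, fesikto → fefesikto, sisifvem → sisisifvem) follows the same rule: repeat the first consonant+vowel as a prefix.
So pezelgom → pepezelgom.

pepezelgom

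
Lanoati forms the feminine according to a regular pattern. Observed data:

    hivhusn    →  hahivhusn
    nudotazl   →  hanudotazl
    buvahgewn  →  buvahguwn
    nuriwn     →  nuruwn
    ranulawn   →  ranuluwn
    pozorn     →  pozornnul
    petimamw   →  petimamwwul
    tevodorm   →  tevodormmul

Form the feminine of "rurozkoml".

rurozkomllul

hivhusn and buvahgewn both end in -n yet inflect differently (hahivhusn, buvahguwn), so the final letter is not what conditions the rule; the second-to-last letter is.
"rurozkoml" has second-to-last letter 'm'. The one such stem in the data (petimamw → petimamwwul) doubles the final consonant and adds -ul (as do pozorn, tevodorm), so the same rule applies.
So rurozkoml → rurozkomllul.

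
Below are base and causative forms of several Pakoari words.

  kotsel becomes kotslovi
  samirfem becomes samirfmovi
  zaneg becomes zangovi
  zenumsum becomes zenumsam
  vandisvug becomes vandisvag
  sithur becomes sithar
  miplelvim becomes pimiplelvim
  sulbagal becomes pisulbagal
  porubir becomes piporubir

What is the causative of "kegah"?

samirfem and zenumsum both end in -m yet inflect differently (samirfmovi, zenumsam), so the final letter is not what conditions the rule; the last vowel is.
"kegah" has last vowel 'a'. The one such stem in the data (sulbagal → pisulbagal) adds the prefix pi-, so the same rule applies.
So kegah → pikegah.

pikegah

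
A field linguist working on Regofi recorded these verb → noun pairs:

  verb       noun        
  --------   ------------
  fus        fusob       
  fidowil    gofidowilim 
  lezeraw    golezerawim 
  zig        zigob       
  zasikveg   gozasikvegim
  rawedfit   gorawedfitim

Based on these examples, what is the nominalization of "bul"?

bulob

zasikveg and zig both end in -g yet inflect differently (gozasikvegim, zigob), so the final letter is not what conditions the rule; the number of vowels is.
"bul" has 1 vowel. The stems with 1 vowel (fus → fusob, zig → zigob) add -ob.
So bul → bulob.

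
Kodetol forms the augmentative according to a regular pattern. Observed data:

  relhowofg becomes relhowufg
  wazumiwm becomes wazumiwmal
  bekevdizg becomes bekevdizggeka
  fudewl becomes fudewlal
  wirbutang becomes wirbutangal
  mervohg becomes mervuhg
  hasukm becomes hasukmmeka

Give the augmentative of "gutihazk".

mervohg and wirbutang both end in -g yet inflect differently (mervuhg, wirbutangal), so the final letter is not what conditions the rule; the second-to-last letter is.
"gutihazk" has second-to-last letter 'z'. The one such stem in the data (bekevdizg → bekevdizggeka) doubles the final consonant and adds -eka (as does hasukm), so the same rule applies.
The other patterns: stems whose second-to-last letter is 'f' or 'h' change the last vowel to 'u'; stems whose second-to-last letter is 'n' or 'w' add -al.
So gutihazk → gutihazkkeka.

gutihazkkeka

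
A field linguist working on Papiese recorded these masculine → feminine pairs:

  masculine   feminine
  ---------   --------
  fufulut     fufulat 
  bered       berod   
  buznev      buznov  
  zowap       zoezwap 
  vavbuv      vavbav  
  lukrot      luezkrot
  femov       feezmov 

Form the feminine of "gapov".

vavbuv and buznev both end in -v yet inflect differently (vavbav, buznov), so the final letter is not what conditions the rule; the last vowel is.
"gapov" has last vowel 'o'. The stems whose last vowel is 'o' (lukrot → luezkrot, femov → feezmov) insert -ez- after the first vowel.
The other patterns: stems whose last vowel is 'u' change the last vowel to 'a'; stems whose last vowel is 'e' change the last vowel to 'o'.
So gapov → gaezpov.

gaezpov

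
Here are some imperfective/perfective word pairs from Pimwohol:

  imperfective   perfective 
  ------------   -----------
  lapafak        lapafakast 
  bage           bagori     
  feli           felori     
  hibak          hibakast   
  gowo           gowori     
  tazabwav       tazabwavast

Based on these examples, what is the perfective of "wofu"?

wofori

bage and hibak both have 2 vowels yet inflect differently (bagori, hibakast), so the number of vowels is not what conditions the rule; whether the stem ends in a vowel or a consonant is.
"wofu" ends in a vowel. The stems ending in a vowel (bage → bagori, feli → felori, gowo → gowori) drop the final letter and add -ori.
The other pattern: stems ending in a consonant add -ast.
So wofu → wofori.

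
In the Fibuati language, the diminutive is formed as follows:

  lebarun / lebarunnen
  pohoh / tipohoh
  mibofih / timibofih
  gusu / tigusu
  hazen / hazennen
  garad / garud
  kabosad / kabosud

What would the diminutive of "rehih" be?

lebarun and gusu both have last vowel 'u' yet inflect differently (lebarunnen, tigusu), so the last vowel is not what conditions the rule; the final letter is.
"rehih" ends in -h. The stems ending in -h (mibofih → timibofih, pohoh → tipohoh) add the prefix ti-.
The other patterns: stems ending in -n double the final consonant and add -en; stems ending in -d change the last vowel to 'u'.
So rehih → tirehih.

tirehih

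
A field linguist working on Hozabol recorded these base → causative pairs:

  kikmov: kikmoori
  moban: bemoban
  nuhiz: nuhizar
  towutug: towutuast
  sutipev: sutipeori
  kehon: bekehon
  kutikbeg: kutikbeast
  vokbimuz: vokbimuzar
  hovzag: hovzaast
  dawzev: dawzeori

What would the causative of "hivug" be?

"hivug" ends in -g. The stems ending in -g (kutikbeg → kutikbeast, hovzag → hovzaast, towutug → towutuast) drop the final letter and add -ast.
The other patterns: stems ending in -n add the prefix be-; stems ending in -v drop the final letter and add -ori; stems ending in -z add -ar.
So hivug → hivuast.

hivuast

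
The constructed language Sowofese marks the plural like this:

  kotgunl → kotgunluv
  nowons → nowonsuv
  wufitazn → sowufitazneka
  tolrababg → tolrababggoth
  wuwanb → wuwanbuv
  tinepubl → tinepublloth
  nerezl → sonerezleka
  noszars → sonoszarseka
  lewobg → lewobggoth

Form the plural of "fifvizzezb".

kotgunl and tinepubl both end in -l yet inflect differently (kotgunluv, tinepublloth), so the final letter is not what conditions the rule; the second-to-last letter is.
"fifvizzezb" has second-to-last letter 'z'. The stems whose second-to-last letter is 'z' (wufitazn → sowufitazneka, nerezl → sonerezleka) add so- … -eka around the stem.
So fifvizzezb → sofifvizzezbeka.

sofifvizzezbeka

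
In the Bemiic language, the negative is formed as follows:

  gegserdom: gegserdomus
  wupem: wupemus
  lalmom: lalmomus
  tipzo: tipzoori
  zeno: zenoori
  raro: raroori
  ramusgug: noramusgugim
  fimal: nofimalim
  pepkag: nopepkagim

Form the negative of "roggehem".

"roggehem" ends in -m. The stems ending in -m (gegserdom → gegserdomus, wupem → wupemus, lalmom → lalmomus) add -us.
So roggehem → roggehemus.

roggehemus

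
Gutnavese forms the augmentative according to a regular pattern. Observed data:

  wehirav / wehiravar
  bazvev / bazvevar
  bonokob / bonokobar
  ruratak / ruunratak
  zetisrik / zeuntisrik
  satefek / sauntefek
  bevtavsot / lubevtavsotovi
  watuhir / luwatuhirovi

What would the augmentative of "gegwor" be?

"gegwor" ends in -r. The one such stem in the data (watuhir → luwatuhirovi) adds lu- … -ovi around the stem, so the same rule applies.
The other patterns: stems ending in -b or -v add -ar; stems ending in -k insert -un- after the first vowel.
So gegwor → lugegworovi.

lugegworovi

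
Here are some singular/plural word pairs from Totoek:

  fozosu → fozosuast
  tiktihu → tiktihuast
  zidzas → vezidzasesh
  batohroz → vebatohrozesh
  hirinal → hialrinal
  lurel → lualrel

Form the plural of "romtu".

romtuast

zidzas and hirinal both have last vowel 'a' yet inflect differently (vezidzasesh, hialrinal), so the last vowel is not what conditions the rule; the final letter is.
"romtu" ends in -u. The stems ending in -u (fozosu → fozosuast, tiktihu → tiktihuast) add -ast.
So romtu → romtuast.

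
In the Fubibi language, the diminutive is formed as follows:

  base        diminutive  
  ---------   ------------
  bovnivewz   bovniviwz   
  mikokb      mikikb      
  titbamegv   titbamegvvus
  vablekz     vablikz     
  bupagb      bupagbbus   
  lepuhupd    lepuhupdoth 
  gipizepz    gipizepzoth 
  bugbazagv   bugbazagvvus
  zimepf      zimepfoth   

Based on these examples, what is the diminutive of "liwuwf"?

liwiwf

bupagb and mikokb both end in -b yet inflect differently (bupagbbus, mikikb), so the final letter is not what conditions the rule; the second-to-last letter is.
"liwuwf" has second-to-last letter 'w'. The one such stem in the data (bovnivewz → bovniviwz) changes the last vowel to 'i' (as do mikokb, vablekz), so the same rule applies.
The other patterns: stems whose second-to-last letter is 'g' double the final consonant and add -us; stems whose second-to-last letter is 'p' add -oth.
So liwuwf → liwiwf.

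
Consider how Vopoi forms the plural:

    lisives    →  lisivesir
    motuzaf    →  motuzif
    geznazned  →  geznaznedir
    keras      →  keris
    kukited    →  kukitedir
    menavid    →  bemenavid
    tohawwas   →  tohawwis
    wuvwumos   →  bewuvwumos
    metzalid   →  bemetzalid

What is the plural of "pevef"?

keras and lisives both end in -s yet inflect differently (keris, lisivesir), so the final letter is not what conditions the rule; the last vowel is.
"pevef" has last vowel 'e'. The stems whose last vowel is 'e' (kukited → kukitedir, lisives → lisivesir, geznazned → geznaznedir) add -ir.
The other patterns: stems whose last vowel is 'a' change the last vowel to 'i'; stems whose last vowel is 'i' or 'o' add the prefix be-.
So pevef → pevefir.

pevefir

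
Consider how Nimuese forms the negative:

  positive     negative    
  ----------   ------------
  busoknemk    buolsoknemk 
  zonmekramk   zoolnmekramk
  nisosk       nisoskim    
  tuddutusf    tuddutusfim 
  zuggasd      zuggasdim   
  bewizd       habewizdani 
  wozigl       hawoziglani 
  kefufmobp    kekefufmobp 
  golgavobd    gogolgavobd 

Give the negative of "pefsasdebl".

busoknemk and nisosk both end in -k yet inflect differently (buolsoknemk, nisoskim), so the final letter is not what conditions the rule; the second-to-last letter is.
"pefsasdebl" has second-to-last letter 'b'. The stems whose second-to-last letter is 'b' (kefufmobp → kekefufmobp, golgavobd → gogolgavobd) repeat the first consonant+vowel as a prefix.
The other patterns: stems whose second-to-last letter is 'm' insert -ol- after the first vowel; stems whose second-to-last letter is 's' add -im; stems whose second-to-last letter is 'g' or 'z' add ha- … -ani around the stem.
So pefsasdebl → pepefsasdebl.

pepefsasdebl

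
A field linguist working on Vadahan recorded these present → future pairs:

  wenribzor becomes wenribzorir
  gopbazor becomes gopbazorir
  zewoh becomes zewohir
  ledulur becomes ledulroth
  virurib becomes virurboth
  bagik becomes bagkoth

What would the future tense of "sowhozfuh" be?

sowhozfhoth

"sowhozfuh" has last vowel 'u'. The one such stem in the data (ledulur → ledulroth) deletes the last vowel and adds -oth (as do virurib, bagik), so the same rule applies.
The other pattern: stems whose last vowel is 'o' add -ir.
So sowhozfuh → sowhozfhoth.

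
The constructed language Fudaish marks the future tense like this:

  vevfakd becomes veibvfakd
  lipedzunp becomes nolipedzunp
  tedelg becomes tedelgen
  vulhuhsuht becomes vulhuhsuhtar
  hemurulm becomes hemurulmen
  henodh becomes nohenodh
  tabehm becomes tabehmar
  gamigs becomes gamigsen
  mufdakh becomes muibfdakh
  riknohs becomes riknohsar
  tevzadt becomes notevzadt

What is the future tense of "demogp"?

demogpen

tabehm and hemurulm both end in -m yet inflect differently (tabehmar, hemurulmen), so the final letter is not what conditions the rule; the second-to-last letter is.
"demogp" has second-to-last letter 'g'. The one such stem in the data (gamigs → gamigsen) adds -en, so the same rule applies.
The other patterns: stems whose second-to-last letter is 'k' insert -ib- after the first vowel; stems whose second-to-last letter is 'h' add -ar; stems whose second-to-last letter is 'd' or 'n' add the prefix no-.
So demogp → demogpen.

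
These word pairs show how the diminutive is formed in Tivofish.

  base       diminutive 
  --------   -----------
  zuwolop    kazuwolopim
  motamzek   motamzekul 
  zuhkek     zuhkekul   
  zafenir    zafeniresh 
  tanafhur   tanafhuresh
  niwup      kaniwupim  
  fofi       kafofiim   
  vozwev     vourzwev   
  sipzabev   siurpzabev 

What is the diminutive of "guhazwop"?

kaguhazwopim

vozwev and zuhkek both have last vowel 'e' yet inflect differently (vourzwev, zuhkekul), so the last vowel is not what conditions the rule; the final letter is.
"guhazwop" ends in -p. The stems ending in -p (zuwolop → kazuwolopim, niwup → kaniwupim) add ka- … -im around the stem.
The other patterns: stems ending in -v insert -ur- after the first vowel; stems ending in -k add -ul; stems ending in -r add -esh.
So guhazwop → kaguhazwopim.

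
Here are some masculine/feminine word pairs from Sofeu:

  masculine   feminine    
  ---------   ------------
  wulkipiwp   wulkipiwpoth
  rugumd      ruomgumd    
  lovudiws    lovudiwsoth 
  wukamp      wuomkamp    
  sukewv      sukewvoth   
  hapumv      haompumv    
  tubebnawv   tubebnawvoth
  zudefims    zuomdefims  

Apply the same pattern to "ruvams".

ruomvams

"ruvams" has second-to-last letter 'm'. The stems whose second-to-last letter is 'm' (zudefims → zuomdefims, wukamp → wuomkamp, rugumd → ruomgumd) insert -om- after the first vowel.
So ruvams → ruomvams.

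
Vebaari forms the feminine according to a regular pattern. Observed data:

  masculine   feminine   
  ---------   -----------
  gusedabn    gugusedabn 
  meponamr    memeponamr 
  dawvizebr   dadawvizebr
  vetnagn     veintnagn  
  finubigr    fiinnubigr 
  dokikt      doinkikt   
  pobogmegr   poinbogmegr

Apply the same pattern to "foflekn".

gusedabn and vetnagn both end in -n yet inflect differently (gugusedabn, veintnagn), so the final letter is not what conditions the rule; the second-to-last letter is.
"foflekn" has second-to-last letter 'k'. The one such stem in the data (dokikt → doinkikt) inserts -in- after the first vowel (as do vetnagn, finubigr), so the same rule applies.
The other pattern: stems whose second-to-last letter is 'b' or 'm' repeat the first consonant+vowel as a prefix.
So foflekn → foinflekn.

foinflekn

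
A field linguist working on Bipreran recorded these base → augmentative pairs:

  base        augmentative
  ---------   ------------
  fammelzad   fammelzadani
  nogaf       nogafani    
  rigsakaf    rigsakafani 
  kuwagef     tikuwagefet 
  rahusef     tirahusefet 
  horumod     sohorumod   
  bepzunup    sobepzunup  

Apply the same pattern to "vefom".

"vefom" has last vowel 'o'. The one such stem in the data (horumod → sohorumod) adds the prefix so-, so the same rule applies.
The other patterns: stems whose last vowel is 'a' add -ani; stems whose last vowel is 'e' add ti- … -et around the stem.
So vefom → sovefom.

sovefom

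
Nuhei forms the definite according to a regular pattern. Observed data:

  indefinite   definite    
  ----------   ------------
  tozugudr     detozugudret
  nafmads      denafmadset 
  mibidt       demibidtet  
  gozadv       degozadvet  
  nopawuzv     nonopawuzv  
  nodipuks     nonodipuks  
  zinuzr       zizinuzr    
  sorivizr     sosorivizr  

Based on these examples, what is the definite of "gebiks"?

gozadv and nopawuzv both end in -v yet inflect differently (degozadvet, nonopawuzv), so the final letter is not what conditions the rule; the second-to-last letter is.
"gebiks" has second-to-last letter 'k'. The one such stem in the data (nodipuks → nonodipuks) repeats the first consonant+vowel as a prefix (as do nopawuzv, zinuzr), so the same rule applies.
So gebiks → gegebiks.

gegebiks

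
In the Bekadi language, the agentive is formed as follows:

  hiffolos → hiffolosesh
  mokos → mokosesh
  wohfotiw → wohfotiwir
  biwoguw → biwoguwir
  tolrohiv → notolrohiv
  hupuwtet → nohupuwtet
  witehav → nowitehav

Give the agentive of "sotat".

nosotat

wohfotiw and tolrohiv both have last vowel 'i' yet inflect differently (wohfotiwir, notolrohiv), so the last vowel is not what conditions the rule; the final letter is.
"sotat" ends in -t. The one such stem in the data (hupuwtet → nohupuwtet) adds the prefix no-, so the same rule applies.
The other patterns: stems ending in -s add -esh; stems ending in -w add -ir.
So sotat → nosotat.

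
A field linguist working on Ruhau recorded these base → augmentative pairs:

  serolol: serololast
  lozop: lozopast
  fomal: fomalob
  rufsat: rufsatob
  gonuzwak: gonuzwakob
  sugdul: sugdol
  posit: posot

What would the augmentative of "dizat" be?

dizatob

serolol and fomal both end in -l yet inflect differently (serololast, fomalob), so the final letter is not what conditions the rule; the last vowel is.
"dizat" has last vowel 'a'. The stems whose last vowel is 'a' (fomal → fomalob, rufsat → rufsatob, gonuzwak → gonuzwakob) add -ob.
The other patterns: stems whose last vowel is 'o' add -ast; stems whose last vowel is 'i' or 'u' change the last vowel to 'o'.
So dizat → dizatob.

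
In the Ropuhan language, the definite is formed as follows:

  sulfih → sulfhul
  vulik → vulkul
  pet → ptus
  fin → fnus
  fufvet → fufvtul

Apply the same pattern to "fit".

fufvet and pet both end in -t yet inflect differently (fufvtul, ptus), so the final letter is not what conditions the rule; the number of vowels is.
"fit" has 1 vowel. The stems with 1 vowel (fin → fnus, pet → ptus) delete the last vowel and add -us.
The other pattern: stems with 2 vowels delete the last vowel and add -ul.
So fit → ftus.

ftus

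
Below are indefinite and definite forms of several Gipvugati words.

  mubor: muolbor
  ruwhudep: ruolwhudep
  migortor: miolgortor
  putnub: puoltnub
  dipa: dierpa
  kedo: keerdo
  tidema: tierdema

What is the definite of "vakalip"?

vaolkalip

mubor and kedo both have last vowel 'o' yet inflect differently (muolbor, keerdo), so the last vowel is not what conditions the rule; whether the stem ends in a vowel or a consonant is.
"vakalip" ends in a consonant. The stems ending in a consonant (mubor → muolbor, ruwhudep → ruolwhudep, migortor → miolgortor) insert -ol- after the first vowel.
The other pattern: stems ending in a vowel insert -er- after the first vowel.
So vakalip → vaolkalip.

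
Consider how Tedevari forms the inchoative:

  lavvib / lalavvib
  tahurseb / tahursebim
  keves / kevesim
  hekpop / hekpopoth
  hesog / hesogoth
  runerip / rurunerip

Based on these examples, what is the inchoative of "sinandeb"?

"sinandeb" has last vowel 'e'. The stems whose last vowel is 'e' (keves → kevesim, tahurseb → tahursebim) add -im.
So sinandeb → sinandebim.

sinandebim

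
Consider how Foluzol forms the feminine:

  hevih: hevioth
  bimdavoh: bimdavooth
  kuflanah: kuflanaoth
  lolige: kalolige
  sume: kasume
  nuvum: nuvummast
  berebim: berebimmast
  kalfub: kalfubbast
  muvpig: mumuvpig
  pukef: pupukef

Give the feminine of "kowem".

"kowem" ends in -m. The stems ending in -m (nuvum → nuvummast, berebim → berebimmast) double the final consonant and add -ast.
The other patterns: stems ending in -h drop the final letter and add -oth; stems ending in -e add the prefix ka-; stems ending in -f or -g repeat the first consonant+vowel as a prefix.
So kowem → kowemmast.

kowemmast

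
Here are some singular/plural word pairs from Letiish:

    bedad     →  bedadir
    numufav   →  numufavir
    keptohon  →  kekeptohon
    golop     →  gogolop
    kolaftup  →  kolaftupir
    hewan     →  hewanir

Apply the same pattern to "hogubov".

hohogubov

keptohon and hewan both end in -n yet inflect differently (kekeptohon, hewanir), so the final letter is not what conditions the rule; the last vowel is.
"hogubov" has last vowel 'o'. The stems whose last vowel is 'o' (golop → gogolop, keptohon → kekeptohon) repeat the first consonant+vowel as a prefix.
So hogubov → hohogubov.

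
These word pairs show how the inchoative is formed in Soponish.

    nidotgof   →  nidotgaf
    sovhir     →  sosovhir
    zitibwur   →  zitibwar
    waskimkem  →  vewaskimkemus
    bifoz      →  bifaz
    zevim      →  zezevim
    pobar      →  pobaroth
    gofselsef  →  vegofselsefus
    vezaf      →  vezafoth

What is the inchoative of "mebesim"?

memebesim

gofselsef and vezaf both end in -f yet inflect differently (vegofselsefus, vezafoth), so the final letter is not what conditions the rule; the last vowel is.
"mebesim" has last vowel 'i'. The stems whose last vowel is 'i' (sovhir → sosovhir, zevim → zezevim) repeat the first consonant+vowel as a prefix.
So mebesim → memebesim.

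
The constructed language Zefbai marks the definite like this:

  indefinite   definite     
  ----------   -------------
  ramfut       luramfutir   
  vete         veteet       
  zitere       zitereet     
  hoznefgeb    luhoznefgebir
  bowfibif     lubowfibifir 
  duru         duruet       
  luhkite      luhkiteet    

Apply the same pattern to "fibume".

"fibume" ends in a vowel. The stems ending in a vowel (zitere → zitereet, luhkite → luhkiteet, vete → veteet) add -et.
So fibume → fibumeet.

fibumeet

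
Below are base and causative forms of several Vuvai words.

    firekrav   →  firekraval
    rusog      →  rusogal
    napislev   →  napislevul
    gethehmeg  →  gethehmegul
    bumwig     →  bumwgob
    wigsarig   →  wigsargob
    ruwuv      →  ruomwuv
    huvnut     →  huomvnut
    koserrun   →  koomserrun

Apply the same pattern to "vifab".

firekrav and napislev both end in -v yet inflect differently (firekraval, napislevul), so the final letter is not what conditions the rule; the last vowel is.
"vifab" has last vowel 'a'. The one such stem in the data (firekrav → firekraval) adds -al, so the same rule applies.
So vifab → vifabal.

vifabal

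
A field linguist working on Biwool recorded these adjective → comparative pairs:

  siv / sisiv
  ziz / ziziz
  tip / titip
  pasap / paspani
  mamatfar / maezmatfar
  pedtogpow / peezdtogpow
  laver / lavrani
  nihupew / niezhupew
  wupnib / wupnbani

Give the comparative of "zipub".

zipbani

"zipub" has 2 vowels. The stems with 2 vowels (laver → lavrani, wupnib → wupnbani, pasap → paspani) delete the last vowel and add -ani.
So zipub → zipbani.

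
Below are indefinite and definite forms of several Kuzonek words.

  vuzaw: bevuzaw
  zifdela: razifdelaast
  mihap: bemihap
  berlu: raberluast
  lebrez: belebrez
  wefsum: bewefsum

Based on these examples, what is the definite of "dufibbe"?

radufibbeast

"dufibbe" ends in a vowel. The stems ending in a vowel (berlu → raberluast, zifdela → razifdelaast) add ra- … -ast around the stem.
So dufibbe → radufibbeast.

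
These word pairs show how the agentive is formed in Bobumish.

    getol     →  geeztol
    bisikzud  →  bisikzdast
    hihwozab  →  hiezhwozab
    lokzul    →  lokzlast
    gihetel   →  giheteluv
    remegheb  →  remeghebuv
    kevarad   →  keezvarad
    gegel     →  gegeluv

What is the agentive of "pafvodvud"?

pafvodvdast

"pafvodvud" has last vowel 'u'. The stems whose last vowel is 'u' (lokzul → lokzlast, bisikzud → bisikzdast) delete the last vowel and add -ast.
The other patterns: stems whose last vowel is 'a' or 'o' insert -ez- after the first vowel; stems whose last vowel is 'e' add -uv.
So pafvodvud → pafvodvdast.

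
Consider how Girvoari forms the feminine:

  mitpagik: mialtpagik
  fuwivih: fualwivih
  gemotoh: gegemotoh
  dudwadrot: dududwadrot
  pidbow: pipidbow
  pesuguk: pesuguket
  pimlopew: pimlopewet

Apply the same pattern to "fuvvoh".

fufuvvoh

fuwivih and gemotoh both end in -h yet inflect differently (fualwivih, gegemotoh), so the final letter is not what conditions the rule; the last vowel is.
"fuvvoh" has last vowel 'o'. The stems whose last vowel is 'o' (gemotoh → gegemotoh, dudwadrot → dududwadrot, pidbow → pipidbow) repeat the first consonant+vowel as a prefix.
So fuvvoh → fufuvvoh.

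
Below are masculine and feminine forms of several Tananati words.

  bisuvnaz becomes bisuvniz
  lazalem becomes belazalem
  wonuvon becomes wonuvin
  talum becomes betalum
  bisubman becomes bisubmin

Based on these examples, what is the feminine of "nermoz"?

nermiz

lazalem and wonuvon both have 3 vowels yet inflect differently (belazalem, wonuvin), so the number of vowels is not what conditions the rule; the final letter is.
"nermoz" ends in -z. The one such stem in the data (bisuvnaz → bisuvniz) changes the last vowel to 'i' (as do wonuvon, bisubman), so the same rule applies.
The other pattern: stems ending in -m add the prefix be-.
So nermoz → nermiz.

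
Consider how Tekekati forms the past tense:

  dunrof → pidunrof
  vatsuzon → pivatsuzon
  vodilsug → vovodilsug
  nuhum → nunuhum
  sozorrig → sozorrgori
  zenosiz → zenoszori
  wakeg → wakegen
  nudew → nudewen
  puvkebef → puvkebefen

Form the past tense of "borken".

"borken" has last vowel 'e'. The stems whose last vowel is 'e' (wakeg → wakegen, nudew → nudewen, puvkebef → puvkebefen) add -en.
The other patterns: stems whose last vowel is 'o' add the prefix pi-; stems whose last vowel is 'u' repeat the first consonant+vowel as a prefix; stems whose last vowel is 'i' delete the last vowel and add -ori.
So borken → borkenen.

borkenen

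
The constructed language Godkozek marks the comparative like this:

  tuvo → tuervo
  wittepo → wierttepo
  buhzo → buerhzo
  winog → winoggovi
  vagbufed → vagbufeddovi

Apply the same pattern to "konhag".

konhaggovi

tuvo and winog both have last vowel 'o' yet inflect differently (tuervo, winoggovi), so the last vowel is not what conditions the rule; whether the stem ends in a vowel or a consonant is.
"konhag" ends in a consonant. The stems ending in a consonant (winog → winoggovi, vagbufed → vagbufeddovi) double the final consonant and add -ovi.
The other pattern: stems ending in a vowel insert -er- after the first vowel.
So konhag → konhaggovi.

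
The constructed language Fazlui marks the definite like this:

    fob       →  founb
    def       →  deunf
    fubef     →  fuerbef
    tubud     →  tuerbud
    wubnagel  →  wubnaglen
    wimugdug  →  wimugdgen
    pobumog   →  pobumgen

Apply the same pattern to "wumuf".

def and fubef both end in -f yet inflect differently (deunf, fuerbef), so the final letter is not what conditions the rule; the number of vowels is.
"wumuf" has 2 vowels. The stems with 2 vowels (fubef → fuerbef, tubud → tuerbud) insert -er- after the first vowel.
So wumuf → wuermuf.

wuermuf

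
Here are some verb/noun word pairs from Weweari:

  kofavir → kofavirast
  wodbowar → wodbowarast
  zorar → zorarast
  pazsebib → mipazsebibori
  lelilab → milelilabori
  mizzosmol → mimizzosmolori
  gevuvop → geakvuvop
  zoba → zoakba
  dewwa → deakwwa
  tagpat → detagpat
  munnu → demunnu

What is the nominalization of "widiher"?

widiherast

"widiher" ends in -r. The stems ending in -r (kofavir → kofavirast, wodbowar → wodbowarast, zorar → zorarast) add -ast.
So widiher → widiherast.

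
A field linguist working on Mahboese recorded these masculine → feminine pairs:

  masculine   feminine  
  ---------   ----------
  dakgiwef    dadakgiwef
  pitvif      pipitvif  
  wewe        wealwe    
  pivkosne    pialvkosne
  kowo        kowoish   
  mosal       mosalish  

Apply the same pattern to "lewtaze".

dakgiwef and wewe both have last vowel 'e' yet inflect differently (dadakgiwef, wealwe), so the last vowel is not what conditions the rule; the final letter is.
"lewtaze" ends in -e. The stems ending in -e (wewe → wealwe, pivkosne → pialvkosne) insert -al- after the first vowel.
The other patterns: stems ending in -f repeat the first consonant+vowel as a prefix; stems ending in -l or -o add -ish.
So lewtaze → lealwtaze.

lealwtaze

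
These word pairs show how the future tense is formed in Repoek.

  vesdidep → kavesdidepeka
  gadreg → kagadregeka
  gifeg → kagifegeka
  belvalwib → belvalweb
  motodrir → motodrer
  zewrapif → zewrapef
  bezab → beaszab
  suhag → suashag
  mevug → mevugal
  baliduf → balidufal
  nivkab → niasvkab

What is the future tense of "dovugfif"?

belvalwib and bezab both end in -b yet inflect differently (belvalweb, beaszab), so the final letter is not what conditions the rule; the last vowel is.
"dovugfif" has last vowel 'i'. The stems whose last vowel is 'i' (motodrir → motodrer, zewrapif → zewrapef, belvalwib → belvalweb) change the last vowel to 'e'.
So dovugfif → dovugfef.

dovugfef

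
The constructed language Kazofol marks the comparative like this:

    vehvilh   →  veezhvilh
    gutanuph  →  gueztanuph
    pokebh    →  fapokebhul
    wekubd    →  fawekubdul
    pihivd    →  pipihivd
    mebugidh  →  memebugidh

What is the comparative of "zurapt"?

vehvilh and pokebh both end in -h yet inflect differently (veezhvilh, fapokebhul), so the final letter is not what conditions the rule; the second-to-last letter is.
"zurapt" has second-to-last letter 'p'. The one such stem in the data (gutanuph → gueztanuph) inserts -ez- after the first vowel (as does vehvilh), so the same rule applies.
The other patterns: stems whose second-to-last letter is 'b' add fa- … -ul around the stem; stems whose second-to-last letter is 'd' or 'v' repeat the first consonant+vowel as a prefix.
So zurapt → zuezrapt.

zuezrapt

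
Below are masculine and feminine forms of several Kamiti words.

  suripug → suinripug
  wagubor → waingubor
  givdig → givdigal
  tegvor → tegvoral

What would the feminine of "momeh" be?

momehal

suripug and givdig both end in -g yet inflect differently (suinripug, givdigal), so the final letter is not what conditions the rule; the number of vowels is.
"momeh" has 2 vowels. The stems with 2 vowels (givdig → givdigal, tegvor → tegvoral) add -al.
The other pattern: stems with 3 vowels insert -in- after the first vowel.
So momeh → momehal.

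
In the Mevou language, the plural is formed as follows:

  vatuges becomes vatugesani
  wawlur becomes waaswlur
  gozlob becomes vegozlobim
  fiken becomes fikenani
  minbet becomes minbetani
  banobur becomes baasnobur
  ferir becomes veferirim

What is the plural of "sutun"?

"sutun" has last vowel 'u'. The stems whose last vowel is 'u' (banobur → baasnobur, wawlur → waaswlur) insert -as- after the first vowel.
The other patterns: stems whose last vowel is 'e' add -ani; stems whose last vowel is 'i' or 'o' add ve- … -im around the stem.
So sutun → suastun.

suastun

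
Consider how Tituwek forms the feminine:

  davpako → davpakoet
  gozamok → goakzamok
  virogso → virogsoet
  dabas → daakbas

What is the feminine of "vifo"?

vifoet

virogso and gozamok both have last vowel 'o' yet inflect differently (virogsoet, goakzamok), so the last vowel is not what conditions the rule; whether the stem ends in a vowel or a consonant is.
"vifo" ends in a vowel. The stems ending in a vowel (virogso → virogsoet, davpako → davpakoet) add -et.
The other pattern: stems ending in a consonant insert -ak- after the first vowel.
So vifo → vifoet.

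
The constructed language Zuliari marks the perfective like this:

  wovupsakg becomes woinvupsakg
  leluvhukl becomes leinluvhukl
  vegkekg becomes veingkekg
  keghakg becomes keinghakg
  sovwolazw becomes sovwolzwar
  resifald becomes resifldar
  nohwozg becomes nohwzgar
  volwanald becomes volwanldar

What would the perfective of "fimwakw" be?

"fimwakw" has second-to-last letter 'k'. The stems whose second-to-last letter is 'k' (wovupsakg → woinvupsakg, leluvhukl → leinluvhukl, vegkekg → veingkekg) insert -in- after the first vowel.
The other pattern: stems whose second-to-last letter is 'l' or 'z' delete the last vowel and add -ar.
So fimwakw → fiinmwakw.

fiinmwakw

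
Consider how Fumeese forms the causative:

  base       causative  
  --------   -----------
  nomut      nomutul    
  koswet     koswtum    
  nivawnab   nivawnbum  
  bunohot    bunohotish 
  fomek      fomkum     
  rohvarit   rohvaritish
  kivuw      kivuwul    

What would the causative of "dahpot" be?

"dahpot" has last vowel 'o'. The one such stem in the data (bunohot → bunohotish) adds -ish, so the same rule applies.
The other patterns: stems whose last vowel is 'a' or 'e' delete the last vowel and add -um; stems whose last vowel is 'u' add -ul.
So dahpot → dahpotish.

dahpotish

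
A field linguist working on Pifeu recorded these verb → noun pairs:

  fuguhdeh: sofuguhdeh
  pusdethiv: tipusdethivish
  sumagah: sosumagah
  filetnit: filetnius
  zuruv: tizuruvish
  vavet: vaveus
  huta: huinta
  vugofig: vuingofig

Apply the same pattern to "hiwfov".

vavet and fuguhdeh both have last vowel 'e' yet inflect differently (vaveus, sofuguhdeh), so the last vowel is not what conditions the rule; the final letter is.
"hiwfov" ends in -v. The stems ending in -v (zuruv → tizuruvish, pusdethiv → tipusdethivish) add ti- … -ish around the stem.
The other patterns: stems ending in -t drop the final letter and add -us; stems ending in -h add the prefix so-; stems ending in -a or -g insert -in- after the first vowel.
So hiwfov → tihiwfovish.

tihiwfovish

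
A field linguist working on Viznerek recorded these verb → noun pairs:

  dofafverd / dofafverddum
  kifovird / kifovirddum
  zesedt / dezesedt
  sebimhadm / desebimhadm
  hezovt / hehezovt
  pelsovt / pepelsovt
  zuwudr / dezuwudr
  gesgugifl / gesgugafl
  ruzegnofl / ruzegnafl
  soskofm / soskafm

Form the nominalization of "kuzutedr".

"kuzutedr" has second-to-last letter 'd'. The stems whose second-to-last letter is 'd' (zesedt → dezesedt, zuwudr → dezuwudr, sebimhadm → desebimhadm) add the prefix de-.
The other patterns: stems whose second-to-last letter is 'f' change the last vowel to 'a'; stems whose second-to-last letter is 'r' double the final consonant and add -um; stems whose second-to-last letter is 'v' repeat the first consonant+vowel as a prefix.
So kuzutedr → dekuzutedr.

dekuzutedr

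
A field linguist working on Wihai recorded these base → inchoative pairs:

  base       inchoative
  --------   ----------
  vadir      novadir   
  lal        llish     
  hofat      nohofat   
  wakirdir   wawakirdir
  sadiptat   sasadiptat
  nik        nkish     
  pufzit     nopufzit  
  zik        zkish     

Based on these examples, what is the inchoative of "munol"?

nomunol

"munol" has 2 vowels. The stems with 2 vowels (hofat → nohofat, vadir → novadir, pufzit → nopufzit) add the prefix no-.
The other patterns: stems with 1 vowel delete the last vowel and add -ish; stems with 3 vowels repeat the first consonant+vowel as a prefix.
So munol → nomunol.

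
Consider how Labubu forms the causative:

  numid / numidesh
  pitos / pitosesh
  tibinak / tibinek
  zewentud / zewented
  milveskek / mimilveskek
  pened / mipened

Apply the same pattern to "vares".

mivares

numid and zewentud both end in -d yet inflect differently (numidesh, zewented), so the final letter is not what conditions the rule; the last vowel is.
"vares" has last vowel 'e'. The stems whose last vowel is 'e' (milveskek → mimilveskek, pened → mipened) add the prefix mi-.
So vares → mivares.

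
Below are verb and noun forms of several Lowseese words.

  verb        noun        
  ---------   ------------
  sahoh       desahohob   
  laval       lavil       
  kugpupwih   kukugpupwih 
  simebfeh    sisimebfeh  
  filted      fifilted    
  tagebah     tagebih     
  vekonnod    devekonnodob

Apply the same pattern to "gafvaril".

"gafvaril" has last vowel 'i'. The one such stem in the data (kugpupwih → kukugpupwih) repeats the first consonant+vowel as a prefix (as do filted, simebfeh), so the same rule applies.
The other patterns: stems whose last vowel is 'a' change the last vowel to 'i'; stems whose last vowel is 'o' add de- … -ob around the stem.
So gafvaril → gagafvaril.

gagafvaril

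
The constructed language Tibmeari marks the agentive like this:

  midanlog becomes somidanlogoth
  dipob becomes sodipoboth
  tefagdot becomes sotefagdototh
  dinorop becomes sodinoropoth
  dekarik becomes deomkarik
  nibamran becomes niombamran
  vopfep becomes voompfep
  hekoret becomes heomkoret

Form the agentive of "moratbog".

somoratbogoth

"moratbog" has last vowel 'o'. The stems whose last vowel is 'o' (midanlog → somidanlogoth, dipob → sodipoboth, tefagdot → sotefagdototh) add so- … -oth around the stem.
The other pattern: stems whose last vowel is 'a', 'e' or 'i' insert -om- after the first vowel.
So moratbog → somoratbogoth.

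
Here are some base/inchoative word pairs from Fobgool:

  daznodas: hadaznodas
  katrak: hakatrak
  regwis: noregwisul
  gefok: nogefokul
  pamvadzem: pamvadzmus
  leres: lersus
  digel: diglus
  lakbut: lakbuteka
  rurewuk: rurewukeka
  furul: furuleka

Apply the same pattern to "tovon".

notovonul

daznodas and regwis both end in -s yet inflect differently (hadaznodas, noregwisul), so the final letter is not what conditions the rule; the last vowel is.
"tovon" has last vowel 'o'. The one such stem in the data (gefok → nogefokul) adds no- … -ul around the stem, so the same rule applies.
The other patterns: stems whose last vowel is 'a' add the prefix ha-; stems whose last vowel is 'e' delete the last vowel and add -us; stems whose last vowel is 'u' add -eka.
So tovon → notovonul.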